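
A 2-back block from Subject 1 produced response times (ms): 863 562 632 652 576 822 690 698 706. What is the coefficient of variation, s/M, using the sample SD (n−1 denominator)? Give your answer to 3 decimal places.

0.147

n = 9, Σ = 6201, M = 689.0000
Σ(x−M)² = 81852.000; s = √(81852.000/8) = 101.1509
CV = 101.1509 / 689.0000 = 0.14681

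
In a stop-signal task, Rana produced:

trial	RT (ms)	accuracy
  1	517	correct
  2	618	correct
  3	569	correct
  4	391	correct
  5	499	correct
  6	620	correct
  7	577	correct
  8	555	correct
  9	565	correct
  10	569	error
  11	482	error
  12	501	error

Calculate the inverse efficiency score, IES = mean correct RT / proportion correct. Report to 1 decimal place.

Correct trials (n=9): 517, 618, 569, 391, 499, 620, 577, 555, 565
Mean correct RT = 4911/9 = 545.6667 ms
Proportion correct = 9/12
IES = 545.6667 / (9/12) = 727.556 ms

727.6 ms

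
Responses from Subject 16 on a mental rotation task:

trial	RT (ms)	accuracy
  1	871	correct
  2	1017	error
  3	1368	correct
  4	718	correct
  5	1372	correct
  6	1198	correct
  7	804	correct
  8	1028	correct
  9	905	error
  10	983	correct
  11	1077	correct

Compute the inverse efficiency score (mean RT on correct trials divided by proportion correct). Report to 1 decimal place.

1279.1 ms

Correct trials (n=9): 871, 1368, 718, 1372, 1198, 804, 1028, 983, 1077
Mean correct RT = 9419/9 = 1046.5556 ms
Proportion correct = 9/11
IES = 1046.5556 / (9/11) = 1279.123 ms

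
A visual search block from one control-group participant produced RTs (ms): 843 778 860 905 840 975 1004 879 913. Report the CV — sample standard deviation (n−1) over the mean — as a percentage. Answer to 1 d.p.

n = 9, Σ = 7997, M = 888.5556
Σ(x−M)² = 39230.222; s = √(39230.222/8) = 70.0270
CV = 70.0270 / 888.5556 = 0.07881 = 7.881%

7.9%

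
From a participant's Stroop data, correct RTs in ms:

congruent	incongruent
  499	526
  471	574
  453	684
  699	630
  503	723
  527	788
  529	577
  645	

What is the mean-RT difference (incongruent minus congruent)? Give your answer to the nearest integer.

M(congruent) = 4326/8 = 540.750
M(incongruent) = 4502/7 = 643.143
Difference = 643.143 − 540.750 = 102.393 ms

102 ms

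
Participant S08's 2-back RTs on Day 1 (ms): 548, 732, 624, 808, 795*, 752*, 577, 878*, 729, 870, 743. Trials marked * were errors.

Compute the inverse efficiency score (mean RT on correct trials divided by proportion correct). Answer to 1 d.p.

Correct trials (n=8): 548, 732, 624, 808, 577, 729, 870, 743
Mean correct RT = 5631/8 = 703.8750 ms
Proportion correct = 8/11
IES = 703.8750 / (8/11) = 967.828 ms

967.8 ms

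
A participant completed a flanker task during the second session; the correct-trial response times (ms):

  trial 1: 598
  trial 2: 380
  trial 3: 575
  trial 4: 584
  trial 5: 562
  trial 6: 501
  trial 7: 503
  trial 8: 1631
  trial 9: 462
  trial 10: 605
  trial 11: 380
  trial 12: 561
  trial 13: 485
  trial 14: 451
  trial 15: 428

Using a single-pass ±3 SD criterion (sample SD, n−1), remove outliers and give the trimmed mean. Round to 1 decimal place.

505.4 ms

n = 15, ΣRT = 8706, M = 580.400
Σ(x−M)² = 1261137.60; s = √(1261137.60/14) = 300.135
Cutoffs: 580.400 ± 3·300.135 → [-320.0, 1480.8]
Outside: 1631 → excluded.
Retained (n=14): Σ = 7075, mean = 7075/14 = 505.357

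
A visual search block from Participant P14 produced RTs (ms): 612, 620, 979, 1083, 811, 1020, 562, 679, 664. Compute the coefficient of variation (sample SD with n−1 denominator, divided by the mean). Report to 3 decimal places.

0.254

n = 9, Σ = 7030, M = 781.1111
Σ(x−M)² = 314964.889; s = √(314964.889/8) = 198.4203
CV = 198.4203 / 781.1111 = 0.25402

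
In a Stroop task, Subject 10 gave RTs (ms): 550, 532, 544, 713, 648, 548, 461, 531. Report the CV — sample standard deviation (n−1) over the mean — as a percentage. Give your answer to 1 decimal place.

13.8%

n = 8, Σ = 4527, M = 565.8750
Σ(x−M)² = 42802.875; s = √(42802.875/7) = 78.1965
CV = 78.1965 / 565.8750 = 0.13819 = 13.819%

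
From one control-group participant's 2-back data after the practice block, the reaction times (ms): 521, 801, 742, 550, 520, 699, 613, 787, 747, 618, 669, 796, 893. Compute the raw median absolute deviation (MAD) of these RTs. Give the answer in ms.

Sorted: 520, 521, 550, 613, 618, 669, 699, 742, 747, 787, 796, 801, 893 → median = 699
|x − 699|: 178, 102, 43, 149, 179, 0, 86, 88, 48, 81, 30, 97, 194
Sorted deviations: 0, 30, 43, 48, 81, 86, 88, 97, 102, 149, 178, 179, 194 → MAD = 88

88 ms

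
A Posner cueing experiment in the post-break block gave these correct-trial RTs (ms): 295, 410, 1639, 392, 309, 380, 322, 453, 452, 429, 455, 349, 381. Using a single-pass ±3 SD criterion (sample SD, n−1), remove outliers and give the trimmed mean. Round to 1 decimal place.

385.6 ms

n = 13, ΣRT = 6266, M = 482.000
Σ(x−M)² = 1486004.00; s = √(1486004.00/12) = 351.900
Cutoffs: 482.000 ± 3·351.900 → [-573.7, 1537.7]
Outside: 1639 → excluded.
Retained (n=12): Σ = 4627, mean = 4627/12 = 385.583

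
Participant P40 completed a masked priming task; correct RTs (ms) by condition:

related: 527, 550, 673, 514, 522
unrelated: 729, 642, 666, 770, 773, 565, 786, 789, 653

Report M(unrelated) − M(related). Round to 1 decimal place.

150.9 ms

M(related) = 2786/5 = 557.200
M(unrelated) = 6373/9 = 708.111
Difference = 708.111 − 557.200 = 150.911 ms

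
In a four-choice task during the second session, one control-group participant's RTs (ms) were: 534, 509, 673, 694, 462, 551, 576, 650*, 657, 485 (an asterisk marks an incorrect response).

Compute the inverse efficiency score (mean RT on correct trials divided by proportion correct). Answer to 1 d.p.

634.7 ms

Correct trials (n=9): 534, 509, 673, 694, 462, 551, 576, 657, 485
Mean correct RT = 5141/9 = 571.2222 ms
Proportion correct = 9/10
IES = 571.2222 / (9/10) = 634.691 ms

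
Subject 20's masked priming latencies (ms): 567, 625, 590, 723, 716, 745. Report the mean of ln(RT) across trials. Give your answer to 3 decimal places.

ln(RT): 6.3404, 6.4378, 6.3801, 6.5834, 6.5737, 6.6134
Σ ln(RT) = 38.9287
Mean = 38.9287/6 = 6.48812

6.488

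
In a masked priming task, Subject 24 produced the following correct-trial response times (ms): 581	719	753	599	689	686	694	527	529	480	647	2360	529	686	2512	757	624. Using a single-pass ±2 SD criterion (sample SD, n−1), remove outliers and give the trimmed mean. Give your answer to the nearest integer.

633 ms

n = 17, ΣRT = 14372, M = 845.412
Σ(x−M)² = 5856212.12; s = √(5856212.12/16) = 604.990
Cutoffs: 845.412 ± 2·604.990 → [-364.6, 2055.4]
Outside: 2360, 2512 → excluded.
Retained (n=15): Σ = 9500, mean = 9500/15 = 633.333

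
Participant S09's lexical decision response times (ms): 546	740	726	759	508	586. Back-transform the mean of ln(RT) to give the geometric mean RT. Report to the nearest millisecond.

ln(RT): 6.3026, 6.6067, 6.5876, 6.6320, 6.2305, 6.3733
Mean ln(RT) = 38.7326/6 = 6.45544
Geometric mean = exp(6.45544) = 636.15 ms

636 ms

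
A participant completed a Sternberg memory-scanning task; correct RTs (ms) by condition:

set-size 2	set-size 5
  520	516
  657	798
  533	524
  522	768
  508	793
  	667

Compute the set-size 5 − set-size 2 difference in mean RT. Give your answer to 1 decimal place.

129.7 ms

M(set-size 2) = 2740/5 = 548.000
M(set-size 5) = 4066/6 = 677.667
Difference = 677.667 − 548.000 = 129.667 ms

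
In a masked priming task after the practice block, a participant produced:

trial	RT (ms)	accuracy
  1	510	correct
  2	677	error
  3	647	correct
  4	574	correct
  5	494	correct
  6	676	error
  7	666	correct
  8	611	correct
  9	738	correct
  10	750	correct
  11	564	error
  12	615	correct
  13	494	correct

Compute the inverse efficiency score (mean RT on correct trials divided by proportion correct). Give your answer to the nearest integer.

Correct trials (n=10): 510, 647, 574, 494, 666, 611, 738, 750, 615, 494
Mean correct RT = 6099/10 = 609.9000 ms
Proportion correct = 10/13
IES = 609.9000 / (10/13) = 792.870 ms

793 ms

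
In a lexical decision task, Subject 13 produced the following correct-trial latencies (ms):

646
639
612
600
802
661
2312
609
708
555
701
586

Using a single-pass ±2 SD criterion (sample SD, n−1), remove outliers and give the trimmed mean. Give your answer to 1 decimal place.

647.2 ms

n = 12, ΣRT = 9431, M = 785.917
Σ(x−M)² = 2588636.92; s = √(2588636.92/11) = 485.109
Cutoffs: 785.917 ± 2·485.109 → [-184.3, 1756.1]
Outside: 2312 → excluded.
Retained (n=11): Σ = 7119, mean = 7119/11 = 647.182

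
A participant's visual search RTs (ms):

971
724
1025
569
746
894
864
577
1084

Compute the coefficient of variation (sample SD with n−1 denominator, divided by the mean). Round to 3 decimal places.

0.225

n = 9, Σ = 7454, M = 828.2222
Σ(x−M)² = 278067.556; s = √(278067.556/8) = 186.4362
CV = 186.4362 / 828.2222 = 0.22510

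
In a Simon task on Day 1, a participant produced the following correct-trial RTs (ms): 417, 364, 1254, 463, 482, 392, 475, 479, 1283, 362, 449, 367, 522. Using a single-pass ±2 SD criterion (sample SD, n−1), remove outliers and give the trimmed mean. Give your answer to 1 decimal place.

n = 13, ΣRT = 7309, M = 562.231
Σ(x−M)² = 1210886.31; s = √(1210886.31/12) = 317.659
Cutoffs: 562.231 ± 2·317.659 → [-73.1, 1197.5]
Outside: 1254, 1283 → excluded.
Retained (n=11): Σ = 4772, mean = 4772/11 = 433.818

433.8 ms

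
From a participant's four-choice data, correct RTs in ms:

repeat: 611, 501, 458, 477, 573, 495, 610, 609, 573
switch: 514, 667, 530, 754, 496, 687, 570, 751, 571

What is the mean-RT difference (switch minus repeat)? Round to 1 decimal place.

70.3 ms

M(repeat) = 4907/9 = 545.222
M(switch) = 5540/9 = 615.556
Difference = 615.556 − 545.222 = 70.333 ms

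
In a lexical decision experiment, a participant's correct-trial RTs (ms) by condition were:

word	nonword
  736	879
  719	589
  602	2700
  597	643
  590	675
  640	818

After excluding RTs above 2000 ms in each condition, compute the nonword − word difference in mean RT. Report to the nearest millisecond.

nonword: exclude 2700
M(word) = 3884/6 = 647.333
M(nonword) = 3604/5 = 720.800
Difference = 720.800 − 647.333 = 73.467 ms

73 ms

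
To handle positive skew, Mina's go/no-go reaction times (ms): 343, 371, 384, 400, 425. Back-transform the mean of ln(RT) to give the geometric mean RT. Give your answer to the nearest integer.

ln(RT): 5.8377, 5.9162, 5.9506, 5.9915, 6.0521
Mean ln(RT) = 29.7481/5 = 5.94963
Geometric mean = exp(5.94963) = 383.61 ms

384 ms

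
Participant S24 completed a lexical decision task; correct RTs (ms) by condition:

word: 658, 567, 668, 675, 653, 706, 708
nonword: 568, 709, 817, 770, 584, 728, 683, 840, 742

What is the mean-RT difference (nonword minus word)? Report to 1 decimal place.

M(word) = 4635/7 = 662.143
M(nonword) = 6441/9 = 715.667
Difference = 715.667 − 662.143 = 53.524 ms

53.5 ms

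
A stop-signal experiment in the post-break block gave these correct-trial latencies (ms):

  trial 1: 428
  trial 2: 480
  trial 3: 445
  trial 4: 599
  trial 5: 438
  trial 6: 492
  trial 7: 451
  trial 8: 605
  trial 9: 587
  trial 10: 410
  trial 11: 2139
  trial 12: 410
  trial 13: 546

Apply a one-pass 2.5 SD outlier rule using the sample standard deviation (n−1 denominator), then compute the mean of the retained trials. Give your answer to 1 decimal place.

490.9 ms

n = 13, ΣRT = 8030, M = 617.692
Σ(x−M)² = 2567880.77; s = √(2567880.77/12) = 462.591
Cutoffs: 617.692 ± 2.5·462.591 → [-538.8, 1774.2]
Outside: 2139 → excluded.
Retained (n=12): Σ = 5891, mean = 5891/12 = 490.917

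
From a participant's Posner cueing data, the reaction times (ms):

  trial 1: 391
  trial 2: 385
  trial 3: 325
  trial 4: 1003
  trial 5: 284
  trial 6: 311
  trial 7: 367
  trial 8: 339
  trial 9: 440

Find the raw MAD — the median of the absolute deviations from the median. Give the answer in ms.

Sorted: 284, 311, 325, 339, 367, 385, 391, 440, 1003 → median = 367
|x − 367|: 24, 18, 42, 636, 83, 56, 0, 28, 73
Sorted deviations: 0, 18, 24, 28, 42, 56, 73, 83, 636 → MAD = 42

42 ms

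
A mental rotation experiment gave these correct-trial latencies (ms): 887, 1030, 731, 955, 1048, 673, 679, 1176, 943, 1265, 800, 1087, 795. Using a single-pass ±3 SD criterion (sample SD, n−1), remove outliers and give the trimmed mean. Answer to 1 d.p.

928.4 ms

n = 13, ΣRT = 12069, M = 928.385
Σ(x−M)² = 427699.08; s = √(427699.08/12) = 188.790
Cutoffs: 928.385 ± 3·188.790 → [362.0, 1494.8]
No RTs fall outside the cutoffs; all 13 retained. Mean = 12069/13 = 928.385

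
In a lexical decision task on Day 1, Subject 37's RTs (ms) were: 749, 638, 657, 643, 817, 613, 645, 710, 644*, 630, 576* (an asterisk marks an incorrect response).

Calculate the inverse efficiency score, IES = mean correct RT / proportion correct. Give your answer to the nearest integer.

Correct trials (n=9): 749, 638, 657, 643, 817, 613, 645, 710, 630
Mean correct RT = 6102/9 = 678.0000 ms
Proportion correct = 9/11
IES = 678.0000 / (9/11) = 828.667 ms

829 ms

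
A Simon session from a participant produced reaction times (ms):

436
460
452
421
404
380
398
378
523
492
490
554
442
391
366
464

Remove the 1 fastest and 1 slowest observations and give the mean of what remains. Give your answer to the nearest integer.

438 ms

Sorted: 366, 378, 380, 391, 398, 404, 421, 436, 442, 452, 460, 464, 490, 492, 523, 554
Drop lowest 1 (366) and highest 1 (554)
Remaining (n=14): Σ = 6131, mean = 6131/14 = 437.929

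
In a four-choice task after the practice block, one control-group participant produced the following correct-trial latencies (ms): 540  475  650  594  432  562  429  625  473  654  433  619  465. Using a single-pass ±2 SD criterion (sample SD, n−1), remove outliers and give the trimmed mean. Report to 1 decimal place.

534.7 ms

n = 13, ΣRT = 6951, M = 534.692
Σ(x−M)² = 91368.77; s = √(91368.77/12) = 87.259
Cutoffs: 534.692 ± 2·87.259 → [360.2, 709.2]
No RTs fall outside the cutoffs; all 13 retained. Mean = 6951/13 = 534.692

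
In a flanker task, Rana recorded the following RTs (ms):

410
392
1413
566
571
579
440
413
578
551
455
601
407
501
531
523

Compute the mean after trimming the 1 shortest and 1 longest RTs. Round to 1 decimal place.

Sorted: 392, 407, 410, 413, 440, 455, 501, 523, 531, 551, 566, 571, 578, 579, 601, 1413
Drop lowest 1 (392) and highest 1 (1413)
Remaining (n=14): Σ = 7126, mean = 7126/14 = 509.000

509.0 ms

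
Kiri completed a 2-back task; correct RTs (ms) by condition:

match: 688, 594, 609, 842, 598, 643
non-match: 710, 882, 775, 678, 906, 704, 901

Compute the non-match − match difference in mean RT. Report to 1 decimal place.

M(match) = 3974/6 = 662.333
M(non-match) = 5556/7 = 793.714
Difference = 793.714 − 662.333 = 131.381 ms

131.4 ms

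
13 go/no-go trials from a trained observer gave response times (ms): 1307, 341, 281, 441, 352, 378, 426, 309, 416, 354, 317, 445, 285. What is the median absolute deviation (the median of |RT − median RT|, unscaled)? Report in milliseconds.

Sorted: 281, 285, 309, 317, 341, 352, 354, 378, 416, 426, 441, 445, 1307 → median = 354
|x − 354|: 953, 13, 73, 87, 2, 24, 72, 45, 62, 0, 37, 91, 69
Sorted deviations: 0, 2, 13, 24, 37, 45, 62, 69, 72, 73, 87, 91, 953 → MAD = 62

62 ms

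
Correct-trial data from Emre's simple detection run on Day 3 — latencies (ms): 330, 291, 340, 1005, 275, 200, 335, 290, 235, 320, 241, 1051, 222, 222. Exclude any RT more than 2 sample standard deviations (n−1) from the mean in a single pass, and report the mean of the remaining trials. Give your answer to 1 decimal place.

n = 14, ΣRT = 5357, M = 382.643
Σ(x−M)² = 1000213.21; s = √(1000213.21/13) = 277.380
Cutoffs: 382.643 ± 2·277.380 → [-172.1, 937.4]
Outside: 1005, 1051 → excluded.
Retained (n=12): Σ = 3301, mean = 3301/12 = 275.083

275.1 ms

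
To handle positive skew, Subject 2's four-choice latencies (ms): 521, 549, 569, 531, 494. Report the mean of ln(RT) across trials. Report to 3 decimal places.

6.277

ln(RT): 6.2558, 6.3081, 6.3439, 6.2748, 6.2025
Σ ln(RT) = 31.3850
Mean = 31.3850/5 = 6.27701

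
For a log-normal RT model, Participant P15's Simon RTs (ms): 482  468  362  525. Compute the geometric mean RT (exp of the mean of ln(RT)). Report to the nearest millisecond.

ln(RT): 6.1779, 6.1485, 5.8916, 6.2634
Mean ln(RT) = 24.4815/4 = 6.12036
Geometric mean = exp(6.12036) = 455.03 ms

455 ms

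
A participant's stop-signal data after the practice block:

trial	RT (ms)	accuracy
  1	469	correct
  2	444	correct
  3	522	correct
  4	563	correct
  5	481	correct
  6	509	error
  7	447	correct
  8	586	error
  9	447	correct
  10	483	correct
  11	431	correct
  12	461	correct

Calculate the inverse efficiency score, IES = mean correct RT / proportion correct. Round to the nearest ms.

570 ms

Correct trials (n=10): 469, 444, 522, 563, 481, 447, 447, 483, 431, 461
Mean correct RT = 4748/10 = 474.8000 ms
Proportion correct = 10/12
IES = 474.8000 / (10/12) = 569.760 ms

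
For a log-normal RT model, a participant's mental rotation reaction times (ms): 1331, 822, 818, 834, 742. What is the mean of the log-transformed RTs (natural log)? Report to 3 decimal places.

ln(RT): 7.1937, 6.7117, 6.7069, 6.7262, 6.6093
Σ ln(RT) = 33.9479
Mean = 33.9479/5 = 6.78957

6.790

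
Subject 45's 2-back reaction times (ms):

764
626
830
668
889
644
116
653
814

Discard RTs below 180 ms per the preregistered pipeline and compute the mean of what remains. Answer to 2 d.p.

Excluded: 116
Retained (n=8): Σ = 5888
Mean = 5888/8 = 736.0000

736.00 ms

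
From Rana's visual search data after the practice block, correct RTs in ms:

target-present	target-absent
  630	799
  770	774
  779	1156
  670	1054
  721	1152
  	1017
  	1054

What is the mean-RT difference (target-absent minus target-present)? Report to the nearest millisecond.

M(target-present) = 3570/5 = 714.000
M(target-absent) = 7006/7 = 1000.857
Difference = 1000.857 − 714.000 = 286.857 ms

287 ms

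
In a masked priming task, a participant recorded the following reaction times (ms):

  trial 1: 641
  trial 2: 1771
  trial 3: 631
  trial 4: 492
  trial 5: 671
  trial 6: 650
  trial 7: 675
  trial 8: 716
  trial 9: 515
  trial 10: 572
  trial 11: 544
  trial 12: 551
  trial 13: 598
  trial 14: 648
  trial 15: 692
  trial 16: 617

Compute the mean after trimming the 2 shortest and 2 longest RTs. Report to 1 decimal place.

624.2 ms

Sorted: 492, 515, 544, 551, 572, 598, 617, 631, 641, 648, 650, 671, 675, 692, 716, 1771
Drop lowest 2 (492, 515) and highest 2 (716, 1771)
Remaining (n=12): Σ = 7490, mean = 7490/12 = 624.167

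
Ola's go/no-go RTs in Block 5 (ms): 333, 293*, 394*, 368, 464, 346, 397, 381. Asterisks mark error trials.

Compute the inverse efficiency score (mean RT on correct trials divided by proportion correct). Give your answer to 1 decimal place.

Correct trials (n=6): 333, 368, 464, 346, 397, 381
Mean correct RT = 2289/6 = 381.5000 ms
Proportion correct = 6/8
IES = 381.5000 / (6/8) = 508.667 ms

508.7 ms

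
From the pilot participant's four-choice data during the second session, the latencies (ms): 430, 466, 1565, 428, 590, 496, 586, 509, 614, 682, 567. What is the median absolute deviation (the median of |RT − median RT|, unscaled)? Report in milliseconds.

71 ms

Sorted: 428, 430, 466, 496, 509, 567, 586, 590, 614, 682, 1565 → median = 567
|x − 567|: 137, 101, 998, 139, 23, 71, 19, 58, 47, 115, 0
Sorted deviations: 0, 19, 23, 47, 58, 71, 101, 115, 137, 139, 998 → MAD = 71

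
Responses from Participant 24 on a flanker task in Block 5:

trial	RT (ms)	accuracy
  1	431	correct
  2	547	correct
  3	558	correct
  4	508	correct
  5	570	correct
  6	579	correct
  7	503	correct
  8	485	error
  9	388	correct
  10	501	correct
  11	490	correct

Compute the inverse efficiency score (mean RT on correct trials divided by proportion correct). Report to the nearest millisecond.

Correct trials (n=10): 431, 547, 558, 508, 570, 579, 503, 388, 501, 490
Mean correct RT = 5075/10 = 507.5000 ms
Proportion correct = 10/11
IES = 507.5000 / (10/11) = 558.250 ms

558 ms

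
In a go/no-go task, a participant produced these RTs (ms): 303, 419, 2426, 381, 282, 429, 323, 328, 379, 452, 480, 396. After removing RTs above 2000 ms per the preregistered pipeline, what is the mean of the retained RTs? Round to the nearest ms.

Excluded: 2426
Retained (n=11): Σ = 4172
Mean = 4172/11 = 379.2727

379 ms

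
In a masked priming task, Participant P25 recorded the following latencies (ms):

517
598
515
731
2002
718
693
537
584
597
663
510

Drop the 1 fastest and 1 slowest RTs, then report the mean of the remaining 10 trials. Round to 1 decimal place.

Sorted: 510, 515, 517, 537, 584, 597, 598, 663, 693, 718, 731, 2002
Drop lowest 1 (510) and highest 1 (2002)
Remaining (n=10): Σ = 6153, mean = 6153/10 = 615.300

615.3 ms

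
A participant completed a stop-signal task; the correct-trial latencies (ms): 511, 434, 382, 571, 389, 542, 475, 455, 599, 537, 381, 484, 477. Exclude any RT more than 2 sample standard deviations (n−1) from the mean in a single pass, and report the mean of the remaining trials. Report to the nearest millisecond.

480 ms

n = 13, ΣRT = 6237, M = 479.769
Σ(x−M)² = 60972.31; s = √(60972.31/12) = 71.281
Cutoffs: 479.769 ± 2·71.281 → [337.2, 622.3]
No RTs fall outside the cutoffs; all 13 retained. Mean = 6237/13 = 479.769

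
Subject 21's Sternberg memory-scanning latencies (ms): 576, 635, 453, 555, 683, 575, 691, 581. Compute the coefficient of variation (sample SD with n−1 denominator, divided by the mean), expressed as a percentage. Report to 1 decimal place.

n = 8, Σ = 4749, M = 593.6250
Σ(x−M)² = 41265.875; s = √(41265.875/7) = 76.7797
CV = 76.7797 / 593.6250 = 0.12934 = 12.934%

12.9%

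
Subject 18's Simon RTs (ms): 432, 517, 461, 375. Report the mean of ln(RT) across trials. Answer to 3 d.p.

ln(RT): 6.0684, 6.2480, 6.1334, 5.9269
Σ ln(RT) = 24.3768
Mean = 24.3768/4 = 6.09420

6.094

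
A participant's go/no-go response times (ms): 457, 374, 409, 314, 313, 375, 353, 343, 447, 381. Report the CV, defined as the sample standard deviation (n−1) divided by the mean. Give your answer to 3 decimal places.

0.132

n = 10, Σ = 3766, M = 376.6000
Σ(x−M)² = 22148.400; s = √(22148.400/9) = 49.6078
CV = 49.6078 / 376.6000 = 0.13173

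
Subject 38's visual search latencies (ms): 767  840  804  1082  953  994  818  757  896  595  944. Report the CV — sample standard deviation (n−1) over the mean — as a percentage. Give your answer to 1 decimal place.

n = 11, Σ = 9450, M = 859.0909
Σ(x−M)² = 179014.909; s = √(179014.909/10) = 133.7965
CV = 133.7965 / 859.0909 = 0.15574 = 15.574%

15.6%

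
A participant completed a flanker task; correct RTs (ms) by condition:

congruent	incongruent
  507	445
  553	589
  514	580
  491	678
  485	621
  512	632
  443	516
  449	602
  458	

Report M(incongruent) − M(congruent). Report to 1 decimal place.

M(congruent) = 4412/9 = 490.222
M(incongruent) = 4663/8 = 582.875
Difference = 582.875 − 490.222 = 92.653 ms

92.7 ms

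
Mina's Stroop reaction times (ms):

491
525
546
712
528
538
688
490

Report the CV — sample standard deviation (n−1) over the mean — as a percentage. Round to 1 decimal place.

n = 8, Σ = 4518, M = 564.7500
Σ(x−M)² = 51897.500; s = √(51897.500/7) = 86.1042
CV = 86.1042 / 564.7500 = 0.15246 = 15.246%

15.2%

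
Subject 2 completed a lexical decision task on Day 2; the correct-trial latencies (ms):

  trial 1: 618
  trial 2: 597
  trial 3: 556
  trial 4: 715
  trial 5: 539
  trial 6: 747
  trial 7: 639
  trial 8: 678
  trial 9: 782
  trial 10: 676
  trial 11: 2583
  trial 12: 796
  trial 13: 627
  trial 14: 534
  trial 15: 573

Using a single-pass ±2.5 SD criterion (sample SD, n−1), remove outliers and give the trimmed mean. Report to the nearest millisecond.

648 ms

n = 15, ΣRT = 11660, M = 777.333
Σ(x−M)² = 3592141.33; s = √(3592141.33/14) = 506.539
Cutoffs: 777.333 ± 2.5·506.539 → [-489.0, 2043.7]
Outside: 2583 → excluded.
Retained (n=14): Σ = 9077, mean = 9077/14 = 648.357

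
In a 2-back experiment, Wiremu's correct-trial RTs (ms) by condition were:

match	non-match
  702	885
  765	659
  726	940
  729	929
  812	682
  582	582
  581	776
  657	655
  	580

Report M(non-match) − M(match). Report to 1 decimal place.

48.9 ms

M(match) = 5554/8 = 694.250
M(non-match) = 6688/9 = 743.111
Difference = 743.111 − 694.250 = 48.861 ms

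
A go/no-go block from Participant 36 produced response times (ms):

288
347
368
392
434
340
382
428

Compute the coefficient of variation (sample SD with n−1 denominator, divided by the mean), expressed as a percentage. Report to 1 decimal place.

12.9%

n = 8, Σ = 2979, M = 372.3750
Σ(x−M)² = 16199.875; s = √(16199.875/7) = 48.1068
CV = 48.1068 / 372.3750 = 0.12919 = 12.919%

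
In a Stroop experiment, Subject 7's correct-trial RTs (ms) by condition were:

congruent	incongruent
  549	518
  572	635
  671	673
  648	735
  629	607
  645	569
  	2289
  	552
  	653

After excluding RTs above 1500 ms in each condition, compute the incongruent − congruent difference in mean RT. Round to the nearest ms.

incongruent: exclude 2289
M(congruent) = 3714/6 = 619.000
M(incongruent) = 4942/8 = 617.750
Difference = 617.750 − 619.000 = -1.250 ms

-1 ms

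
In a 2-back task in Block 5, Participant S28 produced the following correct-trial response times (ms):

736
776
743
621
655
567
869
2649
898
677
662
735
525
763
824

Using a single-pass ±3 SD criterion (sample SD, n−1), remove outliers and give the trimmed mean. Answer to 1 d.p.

n = 15, ΣRT = 12700, M = 846.667
Σ(x−M)² = 3631743.33; s = √(3631743.33/14) = 509.323
Cutoffs: 846.667 ± 3·509.323 → [-681.3, 2374.6]
Outside: 2649 → excluded.
Retained (n=14): Σ = 10051, mean = 10051/14 = 717.929

717.9 ms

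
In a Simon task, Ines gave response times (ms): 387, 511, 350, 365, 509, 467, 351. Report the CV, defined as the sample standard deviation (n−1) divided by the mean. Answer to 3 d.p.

n = 7, Σ = 2940, M = 420.0000
Σ(x−M)² = 32186.000; s = √(32186.000/6) = 73.2416
CV = 73.2416 / 420.0000 = 0.17438

0.174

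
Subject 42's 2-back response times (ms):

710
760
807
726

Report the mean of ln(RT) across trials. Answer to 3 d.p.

ln(RT): 6.5653, 6.6333, 6.6933, 6.5876
Σ ln(RT) = 26.4795
Mean = 26.4795/4 = 6.61986

6.620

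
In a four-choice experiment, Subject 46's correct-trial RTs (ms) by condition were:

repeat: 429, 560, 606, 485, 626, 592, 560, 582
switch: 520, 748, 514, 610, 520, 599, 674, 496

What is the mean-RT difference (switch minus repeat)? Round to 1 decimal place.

30.1 ms

M(repeat) = 4440/8 = 555.000
M(switch) = 4681/8 = 585.125
Difference = 585.125 − 555.000 = 30.125 ms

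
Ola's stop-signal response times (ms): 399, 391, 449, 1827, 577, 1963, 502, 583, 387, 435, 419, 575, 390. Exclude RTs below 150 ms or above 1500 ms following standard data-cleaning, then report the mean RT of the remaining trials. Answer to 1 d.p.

464.3 ms

Excluded: 1827, 1963
Retained (n=11): Σ = 5107
Mean = 5107/11 = 464.2727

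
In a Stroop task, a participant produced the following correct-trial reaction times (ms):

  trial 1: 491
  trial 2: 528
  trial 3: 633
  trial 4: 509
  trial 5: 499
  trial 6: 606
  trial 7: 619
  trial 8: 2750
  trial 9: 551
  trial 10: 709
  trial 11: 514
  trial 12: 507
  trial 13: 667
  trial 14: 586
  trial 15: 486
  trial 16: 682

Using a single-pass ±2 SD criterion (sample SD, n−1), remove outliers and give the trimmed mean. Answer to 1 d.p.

572.5 ms

n = 16, ΣRT = 11337, M = 708.562
Σ(x−M)² = 4525691.94; s = √(4525691.94/15) = 549.284
Cutoffs: 708.562 ± 2·549.284 → [-390.0, 1807.1]
Outside: 2750 → excluded.
Retained (n=15): Σ = 8587, mean = 8587/15 = 572.467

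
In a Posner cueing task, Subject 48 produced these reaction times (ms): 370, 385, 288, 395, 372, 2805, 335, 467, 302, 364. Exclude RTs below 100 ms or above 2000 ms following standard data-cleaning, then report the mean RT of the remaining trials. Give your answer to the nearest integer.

364 ms

Excluded: 2805
Retained (n=9): Σ = 3278
Mean = 3278/9 = 364.2222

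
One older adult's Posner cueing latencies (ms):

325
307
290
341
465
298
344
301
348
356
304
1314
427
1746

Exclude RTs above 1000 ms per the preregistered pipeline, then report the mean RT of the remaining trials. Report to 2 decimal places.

Excluded: 1314, 1746
Retained (n=12): Σ = 4106
Mean = 4106/12 = 342.1667

342.17 ms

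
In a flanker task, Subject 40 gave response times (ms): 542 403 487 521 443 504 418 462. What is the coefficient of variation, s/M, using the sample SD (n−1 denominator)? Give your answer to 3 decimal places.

0.105

n = 8, Σ = 3780, M = 472.5000
Σ(x−M)² = 17166.000; s = √(17166.000/7) = 49.5206
CV = 49.5206 / 472.5000 = 0.10481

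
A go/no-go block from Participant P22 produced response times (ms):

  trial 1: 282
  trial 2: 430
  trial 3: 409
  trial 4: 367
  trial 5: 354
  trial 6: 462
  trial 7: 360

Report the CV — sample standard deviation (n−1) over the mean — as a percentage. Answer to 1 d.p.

n = 7, Σ = 2664, M = 380.5714
Σ(x−M)² = 20911.714; s = √(20911.714/6) = 59.0363
CV = 59.0363 / 380.5714 = 0.15513 = 15.513%

15.5%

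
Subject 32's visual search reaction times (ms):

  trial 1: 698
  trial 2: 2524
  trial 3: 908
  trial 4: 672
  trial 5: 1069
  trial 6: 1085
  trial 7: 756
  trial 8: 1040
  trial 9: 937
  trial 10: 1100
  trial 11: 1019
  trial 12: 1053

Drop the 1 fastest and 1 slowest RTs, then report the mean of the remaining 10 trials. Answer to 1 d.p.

966.5 ms

Sorted: 672, 698, 756, 908, 937, 1019, 1040, 1053, 1069, 1085, 1100, 2524
Drop lowest 1 (672) and highest 1 (2524)
Remaining (n=10): Σ = 9665, mean = 9665/10 = 966.500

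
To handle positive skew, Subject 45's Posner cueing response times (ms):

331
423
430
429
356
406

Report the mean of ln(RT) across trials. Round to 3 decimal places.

5.976

ln(RT): 5.8021, 6.0474, 6.0638, 6.0615, 5.8749, 6.0064
Σ ln(RT) = 35.8560
Mean = 35.8560/6 = 5.97600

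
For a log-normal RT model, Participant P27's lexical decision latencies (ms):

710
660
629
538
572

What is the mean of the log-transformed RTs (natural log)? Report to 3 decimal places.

6.428

ln(RT): 6.5653, 6.4922, 6.4441, 6.2879, 6.3491
Σ ln(RT) = 32.1386
Mean = 32.1386/5 = 6.42773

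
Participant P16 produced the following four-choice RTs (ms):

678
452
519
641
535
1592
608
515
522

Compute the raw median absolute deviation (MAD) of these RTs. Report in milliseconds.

73 ms

Sorted: 452, 515, 519, 522, 535, 608, 641, 678, 1592 → median = 535
|x − 535|: 143, 83, 16, 106, 0, 1057, 73, 20, 13
Sorted deviations: 0, 13, 16, 20, 73, 83, 106, 143, 1057 → MAD = 73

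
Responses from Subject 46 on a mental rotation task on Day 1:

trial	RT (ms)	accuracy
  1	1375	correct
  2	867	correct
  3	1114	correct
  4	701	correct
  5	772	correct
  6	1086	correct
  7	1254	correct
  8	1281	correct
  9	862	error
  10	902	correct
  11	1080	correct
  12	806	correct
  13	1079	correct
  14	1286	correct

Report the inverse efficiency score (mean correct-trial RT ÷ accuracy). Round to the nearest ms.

1127 ms

Correct trials (n=13): 1375, 867, 1114, 701, 772, 1086, 1254, 1281, 902, 1080, 806, 1079, 1286
Mean correct RT = 13603/13 = 1046.3846 ms
Proportion correct = 13/14
IES = 1046.3846 / (13/14) = 1126.876 ms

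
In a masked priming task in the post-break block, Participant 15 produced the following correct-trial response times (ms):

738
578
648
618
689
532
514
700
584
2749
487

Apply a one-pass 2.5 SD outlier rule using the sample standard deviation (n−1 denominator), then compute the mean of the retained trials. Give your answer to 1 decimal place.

n = 11, ΣRT = 8837, M = 803.364
Σ(x−M)² = 4228398.55; s = √(4228398.55/10) = 650.261
Cutoffs: 803.364 ± 2.5·650.261 → [-822.3, 2429.0]
Outside: 2749 → excluded.
Retained (n=10): Σ = 6088, mean = 6088/10 = 608.800

608.8 ms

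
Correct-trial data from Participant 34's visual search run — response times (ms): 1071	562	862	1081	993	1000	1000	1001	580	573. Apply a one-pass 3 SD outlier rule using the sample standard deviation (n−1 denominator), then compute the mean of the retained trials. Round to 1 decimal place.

872.3 ms

n = 10, ΣRT = 8723, M = 872.300
Σ(x−M)² = 418196.10; s = √(418196.10/9) = 215.560
Cutoffs: 872.300 ± 3·215.560 → [225.6, 1519.0]
No RTs fall outside the cutoffs; all 10 retained. Mean = 8723/10 = 872.300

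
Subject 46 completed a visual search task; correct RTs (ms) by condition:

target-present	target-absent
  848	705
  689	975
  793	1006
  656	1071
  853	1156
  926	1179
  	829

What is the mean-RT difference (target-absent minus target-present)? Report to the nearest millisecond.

195 ms

M(target-present) = 4765/6 = 794.167
M(target-absent) = 6921/7 = 988.714
Difference = 988.714 − 794.167 = 194.548 ms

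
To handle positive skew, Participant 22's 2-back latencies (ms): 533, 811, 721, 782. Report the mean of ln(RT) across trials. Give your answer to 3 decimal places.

ln(RT): 6.2785, 6.6983, 6.5806, 6.6619
Σ ln(RT) = 26.2193
Mean = 26.2193/4 = 6.55482

6.555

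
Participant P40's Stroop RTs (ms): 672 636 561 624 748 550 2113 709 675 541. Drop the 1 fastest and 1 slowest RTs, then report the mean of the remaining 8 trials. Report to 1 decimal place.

Sorted: 541, 550, 561, 624, 636, 672, 675, 709, 748, 2113
Drop lowest 1 (541) and highest 1 (2113)
Remaining (n=8): Σ = 5175, mean = 5175/8 = 646.875

646.9 ms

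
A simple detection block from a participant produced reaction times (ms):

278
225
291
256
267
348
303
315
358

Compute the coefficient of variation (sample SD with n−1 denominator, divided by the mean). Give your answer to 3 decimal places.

0.146

n = 9, Σ = 2641, M = 293.4444
Σ(x−M)² = 14730.222; s = √(14730.222/8) = 42.9101
CV = 42.9101 / 293.4444 = 0.14623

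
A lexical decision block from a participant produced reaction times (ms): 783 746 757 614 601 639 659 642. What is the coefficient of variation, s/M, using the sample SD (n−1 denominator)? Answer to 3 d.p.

0.104

n = 8, Σ = 5441, M = 680.1250
Σ(x−M)² = 35056.875; s = √(35056.875/7) = 70.7681
CV = 70.7681 / 680.1250 = 0.10405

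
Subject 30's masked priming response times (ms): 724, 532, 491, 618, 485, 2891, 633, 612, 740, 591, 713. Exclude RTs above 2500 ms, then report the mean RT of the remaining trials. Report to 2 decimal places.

613.90 ms

Excluded: 2891
Retained (n=10): Σ = 6139
Mean = 6139/10 = 613.9000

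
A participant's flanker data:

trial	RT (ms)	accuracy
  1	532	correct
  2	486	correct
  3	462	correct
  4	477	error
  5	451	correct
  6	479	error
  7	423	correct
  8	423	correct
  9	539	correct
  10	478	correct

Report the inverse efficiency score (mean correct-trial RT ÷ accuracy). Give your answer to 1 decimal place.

592.8 ms

Correct trials (n=8): 532, 486, 462, 451, 423, 423, 539, 478
Mean correct RT = 3794/8 = 474.2500 ms
Proportion correct = 8/10
IES = 474.2500 / (8/10) = 592.812 ms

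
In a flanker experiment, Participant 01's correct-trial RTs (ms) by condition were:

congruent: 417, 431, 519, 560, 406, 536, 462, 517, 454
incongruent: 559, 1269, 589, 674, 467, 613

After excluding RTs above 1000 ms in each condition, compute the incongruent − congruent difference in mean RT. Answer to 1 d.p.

102.4 ms

incongruent: exclude 1269
M(congruent) = 4302/9 = 478.000
M(incongruent) = 2902/5 = 580.400
Difference = 580.400 − 478.000 = 102.400 ms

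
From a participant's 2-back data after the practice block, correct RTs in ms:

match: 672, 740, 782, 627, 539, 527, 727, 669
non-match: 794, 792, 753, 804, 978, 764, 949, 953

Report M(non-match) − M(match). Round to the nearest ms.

188 ms

M(match) = 5283/8 = 660.375
M(non-match) = 6787/8 = 848.375
Difference = 848.375 − 660.375 = 188.000 ms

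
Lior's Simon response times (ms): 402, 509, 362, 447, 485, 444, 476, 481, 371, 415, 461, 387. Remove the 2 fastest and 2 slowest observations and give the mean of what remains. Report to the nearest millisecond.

439 ms

Sorted: 362, 371, 387, 402, 415, 444, 447, 461, 476, 481, 485, 509
Drop lowest 2 (362, 371) and highest 2 (485, 509)
Remaining (n=8): Σ = 3513, mean = 3513/8 = 439.125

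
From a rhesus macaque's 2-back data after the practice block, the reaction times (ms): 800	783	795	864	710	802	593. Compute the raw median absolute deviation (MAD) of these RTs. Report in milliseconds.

12 ms

Sorted: 593, 710, 783, 795, 800, 802, 864 → median = 795
|x − 795|: 5, 12, 0, 69, 85, 7, 202
Sorted deviations: 0, 5, 7, 12, 69, 85, 202 → MAD = 12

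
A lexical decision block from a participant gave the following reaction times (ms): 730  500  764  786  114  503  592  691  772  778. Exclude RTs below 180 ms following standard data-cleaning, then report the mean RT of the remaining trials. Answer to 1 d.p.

Excluded: 114
Retained (n=9): Σ = 6116
Mean = 6116/9 = 679.5556

679.6 ms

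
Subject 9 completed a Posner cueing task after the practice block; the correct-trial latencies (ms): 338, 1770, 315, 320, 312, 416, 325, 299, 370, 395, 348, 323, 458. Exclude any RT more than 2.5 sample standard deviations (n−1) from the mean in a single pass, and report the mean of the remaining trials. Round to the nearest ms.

n = 13, ΣRT = 5989, M = 460.692
Σ(x−M)² = 1883230.77; s = √(1883230.77/12) = 396.151
Cutoffs: 460.692 ± 2.5·396.151 → [-529.7, 1451.1]
Outside: 1770 → excluded.
Retained (n=12): Σ = 4219, mean = 4219/12 = 351.583

352 ms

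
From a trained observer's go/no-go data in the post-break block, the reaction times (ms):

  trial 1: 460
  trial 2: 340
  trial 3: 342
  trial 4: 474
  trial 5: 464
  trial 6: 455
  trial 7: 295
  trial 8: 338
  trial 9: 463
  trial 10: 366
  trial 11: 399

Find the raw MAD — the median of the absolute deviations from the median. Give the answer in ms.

Sorted: 295, 338, 340, 342, 366, 399, 455, 460, 463, 464, 474 → median = 399
|x − 399|: 61, 59, 57, 75, 65, 56, 104, 61, 64, 33, 0
Sorted deviations: 0, 33, 56, 57, 59, 61, 61, 64, 65, 75, 104 → MAD = 61

61 ms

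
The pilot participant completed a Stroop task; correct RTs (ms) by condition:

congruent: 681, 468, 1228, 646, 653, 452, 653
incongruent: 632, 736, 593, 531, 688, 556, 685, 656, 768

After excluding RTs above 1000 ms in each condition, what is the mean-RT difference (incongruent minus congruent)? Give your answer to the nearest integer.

57 ms

congruent: exclude 1228
M(congruent) = 3553/6 = 592.167
M(incongruent) = 5845/9 = 649.444
Difference = 649.444 − 592.167 = 57.278 ms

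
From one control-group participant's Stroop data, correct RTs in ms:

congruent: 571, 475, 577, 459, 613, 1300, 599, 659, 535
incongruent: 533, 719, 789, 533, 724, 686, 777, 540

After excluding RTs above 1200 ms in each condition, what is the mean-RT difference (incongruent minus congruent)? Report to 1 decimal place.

101.6 ms

congruent: exclude 1300
M(congruent) = 4488/8 = 561.000
M(incongruent) = 5301/8 = 662.625
Difference = 662.625 − 561.000 = 101.625 ms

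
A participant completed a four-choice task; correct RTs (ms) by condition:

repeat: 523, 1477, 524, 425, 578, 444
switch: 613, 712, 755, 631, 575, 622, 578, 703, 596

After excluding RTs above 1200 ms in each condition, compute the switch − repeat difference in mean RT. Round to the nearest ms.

144 ms

repeat: exclude 1477
M(repeat) = 2494/5 = 498.800
M(switch) = 5785/9 = 642.778
Difference = 642.778 − 498.800 = 143.978 ms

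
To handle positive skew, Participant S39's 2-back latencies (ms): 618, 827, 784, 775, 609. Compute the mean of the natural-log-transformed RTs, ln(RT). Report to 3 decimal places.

ln(RT): 6.4265, 6.7178, 6.6644, 6.6529, 6.4118
Σ ln(RT) = 32.8734
Mean = 32.8734/5 = 6.57468

6.575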